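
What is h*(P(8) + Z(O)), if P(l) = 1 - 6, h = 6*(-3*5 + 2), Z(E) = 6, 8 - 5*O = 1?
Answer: -78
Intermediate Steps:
O = 7/5 (O = 8/5 - 1/5*1 = 8/5 - 1/5 = 7/5 ≈ 1.4000)
h = -78 (h = 6*(-15 + 2) = 6*(-13) = -78)
P(l) = -5
h*(P(8) + Z(O)) = -78*(-5 + 6) = -78*1 = -78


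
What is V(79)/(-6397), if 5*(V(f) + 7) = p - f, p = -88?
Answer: 202/31985 ≈ 0.0063155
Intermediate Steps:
V(f) = -123/5 - f/5 (V(f) = -7 + (-88 - f)/5 = -7 + (-88/5 - f/5) = -123/5 - f/5)
V(79)/(-6397) = (-123/5 - 1/5*79)/(-6397) = (-123/5 - 79/5)*(-1/6397) = -202/5*(-1/6397) = 202/31985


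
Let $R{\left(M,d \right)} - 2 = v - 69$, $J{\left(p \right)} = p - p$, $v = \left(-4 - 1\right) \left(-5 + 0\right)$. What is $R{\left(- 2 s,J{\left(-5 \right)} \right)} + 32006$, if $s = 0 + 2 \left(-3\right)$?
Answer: $31964$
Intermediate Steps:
$s = -6$ ($s = 0 - 6 = -6$)
$v = 25$ ($v = \left(-5\right) \left(-5\right) = 25$)
$J{\left(p \right)} = 0$
$R{\left(M,d \right)} = -42$ ($R{\left(M,d \right)} = 2 + \left(25 - 69\right) = 2 - 44 = -42$)
$R{\left(- 2 s,J{\left(-5 \right)} \right)} + 32006 = -42 + 32006 = 31964$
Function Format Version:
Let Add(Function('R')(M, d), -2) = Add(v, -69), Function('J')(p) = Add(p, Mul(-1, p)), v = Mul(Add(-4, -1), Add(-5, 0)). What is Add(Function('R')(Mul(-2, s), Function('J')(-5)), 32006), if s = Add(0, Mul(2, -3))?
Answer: 31964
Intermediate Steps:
s = -6 (s = Add(0, -6) = -6)
v = 25 (v = Mul(-5, -5) = 25)
Function('J')(p) = 0
Function('R')(M, d) = -42 (Function('R')(M, d) = Add(2, Add(25, -69)) = Add(2, -44) = -42)
Add(Function('R')(Mul(-2, s), Function('J')(-5)), 32006) = Add(-42, 32006) = 31964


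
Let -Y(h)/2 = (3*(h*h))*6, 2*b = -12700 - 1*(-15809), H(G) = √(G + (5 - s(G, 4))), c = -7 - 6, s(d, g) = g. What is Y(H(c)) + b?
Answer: 3973/2 ≈ 1986.5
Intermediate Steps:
c = -13
H(G) = √(1 + G) (H(G) = √(G + (5 - 1*4)) = √(G + (5 - 4)) = √(G + 1) = √(1 + G))
b = 3109/2 (b = (-12700 - 1*(-15809))/2 = (-12700 + 15809)/2 = (½)*3109 = 3109/2 ≈ 1554.5)
Y(h) = -36*h² (Y(h) = -2*3*(h*h)*6 = -2*3*h²*6 = -36*h²)
Y(H(c)) + b = -36*(√(1 - 13))² + 3109/2 = -36*(√(-12))² + 3109/2 = -36*(2*I*√3)² + 3109/2 = -36*(-12) + 3109/2 = 432 + 3109/2 = 3973/2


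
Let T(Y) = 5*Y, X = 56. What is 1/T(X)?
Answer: 1/280 ≈ 0.0035714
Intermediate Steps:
1/T(X) = 1/(5*56) = 1/280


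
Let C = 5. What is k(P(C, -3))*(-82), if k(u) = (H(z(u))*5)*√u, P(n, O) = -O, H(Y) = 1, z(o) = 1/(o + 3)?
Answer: -410*√3 ≈ -710.14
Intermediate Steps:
z(o) = 1/(3 + o)
k(u) = 5*√u (k(u) = (1*5)*√u = 5*√u)
k(P(C, -3))*(-82) = (5*√(-1*(-3)))*(-82) = (5*√3)*(-82) = -410*√3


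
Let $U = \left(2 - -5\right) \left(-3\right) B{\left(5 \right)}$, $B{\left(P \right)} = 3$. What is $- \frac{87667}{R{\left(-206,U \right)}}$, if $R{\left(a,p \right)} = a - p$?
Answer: $\frac{87667}{143} \approx 613.06$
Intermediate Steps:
$U = -63$ ($U = \left(2 - -5\right) \left(-3\right) 3 = \left(2 + 5\right) \left(-3\right) 3 = 7 \left(-3\right) 3 = \left(-21\right) 3 = -63$)
$- \frac{87667}{R{\left(-206,U \right)}} = - \frac{87667}{-206 - -63} = - \frac{87667}{-206 + 63} = - \frac{87667}{-143} = \left(-87667\right) \left(- \frac{1}{143}\right) = \frac{87667}{143}$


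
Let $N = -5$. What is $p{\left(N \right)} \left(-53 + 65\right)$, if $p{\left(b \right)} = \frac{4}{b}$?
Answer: $- \frac{48}{5} \approx -9.6$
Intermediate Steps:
$p{\left(N \right)} \left(-53 + 65\right) = \frac{4}{-5} \left(-53 + 65\right) = 4 \left(- \frac{1}{5}\right) 12 = \left(- \frac{4}{5}\right) 12 = - \frac{48}{5}$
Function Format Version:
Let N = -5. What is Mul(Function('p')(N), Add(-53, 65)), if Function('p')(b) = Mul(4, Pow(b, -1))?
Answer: Rational(-48, 5) ≈ -9.6000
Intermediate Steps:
Mul(Function('p')(N), Add(-53, 65)) = Mul(Mul(4, Pow(-5, -1)), Add(-53, 65)) = Mul(Mul(4, Rational(-1, 5)), 12) = Mul(Rational(-4, 5), 12) = Rational(-48, 5)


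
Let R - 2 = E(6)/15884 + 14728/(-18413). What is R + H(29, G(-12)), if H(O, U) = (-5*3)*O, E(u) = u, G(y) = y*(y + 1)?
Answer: -63437122455/146236046 ≈ -433.80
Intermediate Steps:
G(y) = y*(1 + y)
H(O, U) = -15*O
R = 175557555/146236046 (R = 2 + (6/15884 + 14728/(-18413)) = 2 + (6*(1/15884) + 14728*(-1/18413)) = 2 + (3/7942 - 14728/18413) = 2 - 116914537/146236046 = 175557555/146236046 ≈ 1.2005)
R + H(29, G(-12)) = 175557555/146236046 - 15*29 = 175557555/146236046 - 435 = -63437122455/146236046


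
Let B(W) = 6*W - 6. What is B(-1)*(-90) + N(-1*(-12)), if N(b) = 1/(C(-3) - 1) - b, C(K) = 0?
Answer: 1067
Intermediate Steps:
B(W) = -6 + 6*W
N(b) = -1 - b (N(b) = 1/(0 - 1) - b = 1/(-1) - b = -1 - b)
B(-1)*(-90) + N(-1*(-12)) = (-6 + 6*(-1))*(-90) + (-1 - (-1)*(-12)) = (-6 - 6)*(-90) + (-1 - 1*12) = -12*(-90) + (-1 - 12) = 1080 - 13 = 1067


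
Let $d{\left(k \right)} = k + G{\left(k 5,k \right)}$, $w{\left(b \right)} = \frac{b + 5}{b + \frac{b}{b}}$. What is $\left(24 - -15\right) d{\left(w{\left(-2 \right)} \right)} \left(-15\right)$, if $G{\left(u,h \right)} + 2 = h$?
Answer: $4680$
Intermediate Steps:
$G{\left(u,h \right)} = -2 + h$
$w{\left(b \right)} = \frac{5 + b}{1 + b}$ ($w{\left(b \right)} = \frac{5 + b}{b + 1} = \frac{5 + b}{1 + b}$)
$d{\left(k \right)} = -2 + 2 k$ ($d{\left(k \right)} = k + \left(-2 + k\right) = -2 + 2 k$)
$\left(24 - -15\right) d{\left(w{\left(-2 \right)} \right)} \left(-15\right) = \left(24 - -15\right) \left(-2 + 2 \frac{5 - 2}{1 - 2}\right) \left(-15\right) = \left(24 + 15\right) \left(-2 + 2 \frac{1}{-1} \cdot 3\right) \left(-15\right) = 39 \left(-2 + 2 \left(\left(-1\right) 3\right)\right) \left(-15\right) = 39 \left(-2 + 2 \left(-3\right)\right) \left(-15\right) = 39 \left(-2 - 6\right) \left(-15\right) = 39 \left(-8\right) \left(-15\right) = \left(-312\right) \left(-15\right) = 4680$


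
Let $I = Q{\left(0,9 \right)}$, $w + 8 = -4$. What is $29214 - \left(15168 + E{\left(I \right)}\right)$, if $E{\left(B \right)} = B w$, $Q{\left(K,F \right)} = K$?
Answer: $14046$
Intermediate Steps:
$w = -12$ ($w = -8 - 4 = -12$)
$I = 0$
$E{\left(B \right)} = - 12 B$ ($E{\left(B \right)} = B \left(-12\right) = - 12 B$)
$29214 - \left(15168 + E{\left(I \right)}\right) = 29214 - \left(15168 - 0\right) = 29214 - \left(15168 + 0\right) = 29214 - 15168 = 14046$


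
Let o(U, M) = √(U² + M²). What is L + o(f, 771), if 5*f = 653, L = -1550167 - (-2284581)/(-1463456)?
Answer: -2268603481733/1463456 + √15287434/5 ≈ -1.5494e+6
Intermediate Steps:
L = -2268603481733/1463456 (L = -1550167 - (-2284581)*(-1)/1463456 = -1550167 - 1*2284581/1463456 = -1550167 - 2284581/1463456 = -2268603481733/1463456 ≈ -1.5502e+6)
f = 653/5 (f = (⅕)*653 = 653/5 ≈ 130.60)
o(U, M) = √(M² + U²)
L + o(f, 771) = -2268603481733/1463456 + √(771² + (653/5)²) = -2268603481733/1463456 + √(594441 + 426409/25) = -2268603481733/1463456 + √(15287434/25) = -2268603481733/1463456 + √15287434/5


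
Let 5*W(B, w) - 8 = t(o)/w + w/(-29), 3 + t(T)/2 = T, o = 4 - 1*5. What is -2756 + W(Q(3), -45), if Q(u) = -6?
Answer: -17970203/6525 ≈ -2754.1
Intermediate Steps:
o = -1 (o = 4 - 5 = -1)
t(T) = -6 + 2*T
W(B, w) = 8/5 - 8/(5*w) - w/145 (W(B, w) = 8/5 + ((-6 + 2*(-1))/w + w/(-29))/5 = 8/5 + ((-6 - 2)/w + w*(-1/29))/5 = 8/5 + (-8/w - w/29)/5 = 8/5 + (-8/(5*w) - w/145) = 8/5 - 8/(5*w) - w/145)
-2756 + W(Q(3), -45) = -2756 + (1/145)*(-232 - 1*(-45)*(-232 - 45))/(-45) = -2756 + (1/145)*(-1/45)*(-232 - 1*(-45)*(-277)) = -2756 + (1/145)*(-1/45)*(-232 - 12465) = -2756 + (1/145)*(-1/45)*(-12697) = -2756 + 12697/6525 = -17970203/6525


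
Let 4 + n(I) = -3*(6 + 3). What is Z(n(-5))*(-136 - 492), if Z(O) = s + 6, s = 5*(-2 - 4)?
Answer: 15072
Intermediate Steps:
s = -30 (s = 5*(-6) = -30)
n(I) = -31 (n(I) = -4 - 3*(6 + 3) = -4 - 3*9 = -4 - 27 = -31)
Z(O) = -24 (Z(O) = -30 + 6 = -24)
Z(n(-5))*(-136 - 492) = -24*(-136 - 492) = -24*(-628) = 15072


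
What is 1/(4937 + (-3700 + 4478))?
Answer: 1/5715 ≈ 0.00017498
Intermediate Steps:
1/(4937 + (-3700 + 4478)) = 1/(4937 + 778) = 1/5715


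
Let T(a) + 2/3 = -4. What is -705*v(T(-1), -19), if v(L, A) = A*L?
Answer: -62510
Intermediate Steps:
T(a) = -14/3 (T(a) = -⅔ - 4 = -14/3)
-705*v(T(-1), -19) = -(-13395)*(-14)/3 = -705*266/3 = -62510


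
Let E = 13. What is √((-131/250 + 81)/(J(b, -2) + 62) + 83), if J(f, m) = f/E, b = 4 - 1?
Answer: √137920722730/40450 ≈ 9.1811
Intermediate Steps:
b = 3
J(f, m) = f/13
√((-131/250 + 81)/(J(b, -2) + 62) + 83) = √((-131/250 + 81)/((1/13)*3 + 62) + 83) = √((-131*1/250 + 81)/(3/13 + 62) + 83) = √((-131/250 + 81)/(809/13) + 83) = √((20119/250)*(13/809) + 83) = √(261547/202250 + 83) = √(17048297/202250) = √137920722730/40450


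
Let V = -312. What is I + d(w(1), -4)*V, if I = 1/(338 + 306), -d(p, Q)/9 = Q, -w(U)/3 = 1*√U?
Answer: -7233407/644 ≈ -11232.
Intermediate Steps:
w(U) = -3*√U
d(p, Q) = -9*Q
I = 1/644 ≈ 0.0015528
I + d(w(1), -4)*V = 1/644 - 9*(-4)*(-312) = 1/644 + 36*(-312) = 1/644 - 11232 = -7233407/644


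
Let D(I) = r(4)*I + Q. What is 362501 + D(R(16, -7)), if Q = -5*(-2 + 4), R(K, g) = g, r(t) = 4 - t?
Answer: 362491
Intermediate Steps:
Q = -10 (Q = -5*2 = -10)
D(I) = -10 (D(I) = (4 - 1*4)*I - 10 = (4 - 4)*I - 10 = 0*I - 10 = 0 - 10 = -10)
362501 + D(R(16, -7)) = 362501 - 10 = 362491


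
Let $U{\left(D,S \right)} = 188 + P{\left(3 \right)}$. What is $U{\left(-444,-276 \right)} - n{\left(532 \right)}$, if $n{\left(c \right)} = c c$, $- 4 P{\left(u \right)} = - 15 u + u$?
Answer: $- \frac{565651}{2} \approx -2.8283 \cdot 10^{5}$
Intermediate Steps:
$P{\left(u \right)} = \frac{7 u}{2}$ ($P{\left(u \right)} = - \frac{- 15 u + u}{4} = - \frac{\left(-14\right) u}{4} = \frac{7 u}{2}$)
$n{\left(c \right)} = c^{2}$
$U{\left(D,S \right)} = \frac{397}{2}$ ($U{\left(D,S \right)} = 188 + \frac{7}{2} \cdot 3 = 188 + \frac{21}{2} = \frac{397}{2}$)
$U{\left(-444,-276 \right)} - n{\left(532 \right)} = \frac{397}{2} - 532^{2} = \frac{397}{2} - 283024 = - \frac{565651}{2}$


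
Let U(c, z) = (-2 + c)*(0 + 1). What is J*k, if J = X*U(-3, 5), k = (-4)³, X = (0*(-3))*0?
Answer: 0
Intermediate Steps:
X = 0 (X = 0*0 = 0)
k = -64
U(c, z) = -2 + c (U(c, z) = (-2 + c)*1 = -2 + c)
J = 0 (J = 0*(-2 - 3) = 0*(-5) = 0)
J*k = 0*(-64) = 0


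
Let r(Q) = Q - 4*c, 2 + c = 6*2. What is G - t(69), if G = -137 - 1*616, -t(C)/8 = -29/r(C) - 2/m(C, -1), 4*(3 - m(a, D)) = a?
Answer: -43313/57 ≈ -759.88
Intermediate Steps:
c = 10 (c = -2 + 6*2 = -2 + 12 = 10)
m(a, D) = 3 - a/4
r(Q) = -40 + Q (r(Q) = Q - 4*10 = Q - 40 = -40 + Q)
t(C) = 16/(3 - C/4) + 232/(-40 + C) (t(C) = -8*(-29/(-40 + C) - 2/(3 - C/4)) = 16/(3 - C/4) + 232/(-40 + C))
G = -753 (G = -137 - 616 = -753)
G - t(69) = -753 - 56*(-4 + 3*69)/((-40 + 69)*(-12 + 69)) = -753 - 56*(-4 + 207)/(29*57) = -753 - 56*203/(29*57) = -753 - 1*392/57 = -753 - 392/57 = -43313/57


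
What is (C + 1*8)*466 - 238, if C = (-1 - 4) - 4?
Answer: -704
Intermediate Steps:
C = -9 (C = -5 - 4 = -9)
(C + 1*8)*466 - 238 = (-9 + 1*8)*466 - 238 = (-9 + 8)*466 - 238 = -1*466 - 238 = -466 - 238 = -704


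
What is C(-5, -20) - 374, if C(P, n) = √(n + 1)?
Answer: -374 + I*√19 ≈ -374.0 + 4.3589*I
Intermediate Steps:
C(P, n) = √(1 + n)
C(-5, -20) - 374 = √(1 - 20) - 374 = √(-19) - 374 = I*√19 - 374 = -374 + I*√19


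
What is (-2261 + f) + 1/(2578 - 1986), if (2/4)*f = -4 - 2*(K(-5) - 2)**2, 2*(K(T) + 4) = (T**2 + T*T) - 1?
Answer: -2153695/592 ≈ -3638.0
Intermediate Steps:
K(T) = -9/2 + T**2 (K(T) = -4 + ((T**2 + T*T) - 1)/2 = -4 + ((T**2 + T**2) - 1)/2 = -4 + (2*T**2 - 1)/2 = -4 + (-1 + 2*T**2)/2 = -4 + (-1/2 + T**2) = -9/2 + T**2)
f = -1377 (f = 2*(-4 - 2*((-9/2 + (-5)**2) - 2)**2) = 2*(-4 - 2*((-9/2 + 25) - 2)**2) = 2*(-4 - 2*(41/2 - 2)**2) = 2*(-4 - 2*(37/2)**2) = 2*(-4 - 2*1369/4) = 2*(-4 - 1369/2) = 2*(-1377/2) = -1377)
(-2261 + f) + 1/(2578 - 1986) = (-2261 - 1377) + 1/(2578 - 1986) = -3638 + 1/592 = -2153695/592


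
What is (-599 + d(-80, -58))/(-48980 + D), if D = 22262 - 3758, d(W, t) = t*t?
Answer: -2765/30476 ≈ -0.090727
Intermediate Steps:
d(W, t) = t²
D = 18504
(-599 + d(-80, -58))/(-48980 + D) = (-599 + (-58)²)/(-48980 + 18504) = (-599 + 3364)/(-30476) = 2765*(-1/30476) = -2765/30476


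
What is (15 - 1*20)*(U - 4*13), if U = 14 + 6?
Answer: 160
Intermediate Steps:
U = 20
(15 - 1*20)*(U - 4*13) = (15 - 1*20)*(20 - 4*13) = (15 - 20)*(20 - 52) = -5*(-32) = 160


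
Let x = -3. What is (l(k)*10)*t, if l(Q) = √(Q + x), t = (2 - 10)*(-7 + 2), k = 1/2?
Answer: 200*I*√10 ≈ 632.46*I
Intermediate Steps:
k = ½ ≈ 0.50000
t = 40 (t = -8*(-5) = 40)
l(Q) = √(-3 + Q) (l(Q) = √(Q - 3) = √(-3 + Q))
(l(k)*10)*t = (√(-3 + ½)*10)*40 = (√(-5/2)*10)*40 = ((I*√10/2)*10)*40 = (5*I*√10)*40 = 200*I*√10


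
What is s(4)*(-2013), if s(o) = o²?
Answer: -32208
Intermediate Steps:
s(4)*(-2013) = 4²*(-2013) = 16*(-2013) = -32208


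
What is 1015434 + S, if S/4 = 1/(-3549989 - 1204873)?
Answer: 2414124270052/2377431 ≈ 1.0154e+6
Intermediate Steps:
S = -2/2377431 (S = 4/(-3549989 - 1204873) = 4/(-4754862) = 4*(-1/4754862) = -2/2377431 ≈ -8.4124e-7)
1015434 + S = 1015434 - 2/2377431 = 2414124270052/2377431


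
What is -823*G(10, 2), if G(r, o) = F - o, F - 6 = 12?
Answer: -13168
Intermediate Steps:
F = 18 (F = 6 + 12 = 18)
G(r, o) = 18 - o
-823*G(10, 2) = -823*(18 - 1*2) = -823*(18 - 2) = -823*16 = -13168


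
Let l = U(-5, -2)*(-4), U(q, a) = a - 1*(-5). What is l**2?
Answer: 144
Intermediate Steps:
U(q, a) = 5 + a (U(q, a) = a + 5 = 5 + a)
l = -12 (l = (5 - 2)*(-4) = 3*(-4) = -12)
l**2 = (-12)**2 = 144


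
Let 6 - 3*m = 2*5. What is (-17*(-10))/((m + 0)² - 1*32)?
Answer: -45/8 ≈ -5.6250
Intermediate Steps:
m = -4/3 (m = 2 - 2*5/3 = 2 - ⅓*10 = 2 - 10/3 = -4/3 ≈ -1.3333)
(-17*(-10))/((m + 0)² - 1*32) = (-17*(-10))/((-4/3 + 0)² - 1*32) = 170/((-4/3)² - 32) = 170/(16/9 - 32) = 170/(-272/9) = 170*(-9/272) = -45/8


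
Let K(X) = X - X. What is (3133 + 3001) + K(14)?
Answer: 6134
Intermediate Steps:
K(X) = 0
(3133 + 3001) + K(14) = (3133 + 3001) + 0 = 6134 + 0 = 6134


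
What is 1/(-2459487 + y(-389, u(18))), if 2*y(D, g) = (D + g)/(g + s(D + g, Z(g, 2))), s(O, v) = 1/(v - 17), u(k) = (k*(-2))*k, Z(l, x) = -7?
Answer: -15553/38252388867 ≈ -4.0659e-7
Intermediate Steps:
u(k) = -2*k**2 (u(k) = (-2*k)*k = -2*k**2)
s(O, v) = 1/(-17 + v)
y(D, g) = (D + g)/(2*(-1/24 + g)) (y(D, g) = ((D + g)/(g + 1/(-17 - 7)))/2 = ((D + g)/(g + 1/(-24)))/2 = ((D + g)/(g - 1/24))/2 = ((D + g)/(-1/24 + g))/2 = (D + g)/(2*(-1/24 + g)))
1/(-2459487 + y(-389, u(18))) = 1/(-2459487 + 12*(-389 - 2*18**2)/(-1 + 24*(-2*18**2))) = 1/(-2459487 + 12*(-389 - 2*324)/(-1 + 24*(-2*324))) = 1/(-2459487 + 12*(-389 - 648)/(-1 + 24*(-648))) = 1/(-2459487 + 12*(-1037)/(-1 - 15552)) = 1/(-2459487 + 12*(-1037)/(-15553)) = 1/(-2459487 + 12*(-1/15553)*(-1037)) = 1/(-2459487 + 12444/15553) = 1/(-38252388867/15553) = -15553/38252388867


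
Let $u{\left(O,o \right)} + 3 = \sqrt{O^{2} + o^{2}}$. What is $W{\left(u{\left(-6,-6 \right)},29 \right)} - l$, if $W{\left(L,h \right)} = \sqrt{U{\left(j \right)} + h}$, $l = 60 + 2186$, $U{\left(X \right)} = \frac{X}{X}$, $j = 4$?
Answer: $-2246 + \sqrt{30} \approx -2240.5$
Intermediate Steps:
$u{\left(O,o \right)} = -3 + \sqrt{O^{2} + o^{2}}$
$U{\left(X \right)} = 1$
$l = 2246$
$W{\left(L,h \right)} = \sqrt{1 + h}$
$W{\left(u{\left(-6,-6 \right)},29 \right)} - l = \sqrt{1 + 29} - 2246 = \sqrt{30} - 2246 = -2246 + \sqrt{30}$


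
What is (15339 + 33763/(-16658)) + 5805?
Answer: 352182989/16658 ≈ 21142.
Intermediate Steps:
(15339 + 33763/(-16658)) + 5805 = (15339 + 33763*(-1/16658)) + 5805 = (15339 - 33763/16658) + 5805 = 255483299/16658 + 5805 = 352182989/16658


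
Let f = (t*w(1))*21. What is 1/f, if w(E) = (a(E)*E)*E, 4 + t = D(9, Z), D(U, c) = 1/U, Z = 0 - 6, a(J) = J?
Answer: -3/245 ≈ -0.012245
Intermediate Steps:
Z = -6
t = -35/9 (t = -4 + 1/9 = -4 + ⅑ = -35/9 ≈ -3.8889)
w(E) = E³ (w(E) = (E*E)*E = E²*E = E³)
f = -245/3 (f = -35/9*1³*21 = -35/9*1*21 = -35/9*21 = -245/3 ≈ -81.667)
1/f = 1/(-245/3) = -3/245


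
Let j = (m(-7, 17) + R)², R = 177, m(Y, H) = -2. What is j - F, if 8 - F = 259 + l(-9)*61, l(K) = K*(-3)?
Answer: 32523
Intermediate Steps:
l(K) = -3*K
F = -1898 (F = 8 - (259 - 3*(-9)*61) = 8 - (259 + 27*61) = 8 - (259 + 1647) = 8 - 1*1906 = 8 - 1906 = -1898)
j = 30625 (j = (-2 + 177)² = 175² = 30625)
j - F = 30625 - 1*(-1898) = 30625 + 1898 = 32523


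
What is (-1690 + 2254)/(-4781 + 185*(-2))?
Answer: -188/1717 ≈ -0.10949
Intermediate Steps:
(-1690 + 2254)/(-4781 + 185*(-2)) = 564/(-4781 - 370) = 564/(-5151) = 564*(-1/5151) = -188/1717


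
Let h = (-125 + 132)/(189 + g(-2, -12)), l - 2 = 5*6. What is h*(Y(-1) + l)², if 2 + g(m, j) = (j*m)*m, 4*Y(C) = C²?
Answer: 116487/2224 ≈ 52.377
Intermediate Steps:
l = 32 (l = 2 + 5*6 = 2 + 30 = 32)
Y(C) = C²/4
g(m, j) = -2 + j*m² (g(m, j) = -2 + (j*m)*m = -2 + j*m²)
h = 7/139 (h = (-125 + 132)/(189 + (-2 - 12*(-2)²)) = 7/(189 + (-2 - 12*4)) = 7/(189 + (-2 - 48)) = 7/(189 - 50) = 7/139 ≈ 0.050360)
h*(Y(-1) + l)² = 7*((¼)*(-1)² + 32)²/139 = 7*((¼)*1 + 32)²/139 = 7*(¼ + 32)²/139 = 7*(129/4)²/139 = (7/139)*(16641/16) = 116487/2224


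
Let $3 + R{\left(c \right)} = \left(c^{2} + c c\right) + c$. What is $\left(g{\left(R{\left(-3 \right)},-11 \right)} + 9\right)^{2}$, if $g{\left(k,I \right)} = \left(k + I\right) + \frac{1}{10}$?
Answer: $\frac{10201}{100} \approx 102.01$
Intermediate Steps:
$R{\left(c \right)} = -3 + c + 2 c^{2}$ ($R{\left(c \right)} = -3 + \left(\left(c^{2} + c c\right) + c\right) = -3 + \left(\left(c^{2} + c^{2}\right) + c\right) = -3 + \left(2 c^{2} + c\right) = -3 + \left(c + 2 c^{2}\right) = -3 + c + 2 c^{2}$)
$g{\left(k,I \right)} = \frac{1}{10} + I + k$ ($g{\left(k,I \right)} = \left(I + k\right) + \frac{1}{10} = \frac{1}{10} + I + k$)
$\left(g{\left(R{\left(-3 \right)},-11 \right)} + 9\right)^{2} = \left(\left(\frac{1}{10} - 11 - \left(6 - 18\right)\right) + 9\right)^{2} = \left(\left(\frac{1}{10} - 11 - -12\right) + 9\right)^{2} = \left(\left(\frac{1}{10} - 11 + 12\right) + 9\right)^{2} = \left(\frac{11}{10} + 9\right)^{2} = \left(\frac{101}{10}\right)^{2} = \frac{10201}{100}$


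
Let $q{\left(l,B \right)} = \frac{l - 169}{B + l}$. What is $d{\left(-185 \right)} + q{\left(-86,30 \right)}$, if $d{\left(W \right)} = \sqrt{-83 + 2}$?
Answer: $\frac{255}{56} + 9 i \approx 4.5536 + 9.0 i$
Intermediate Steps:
$d{\left(W \right)} = 9 i$ ($d{\left(W \right)} = \sqrt{-81} = 9 i$)
$q{\left(l,B \right)} = \frac{-169 + l}{B + l}$
$d{\left(-185 \right)} + q{\left(-86,30 \right)} = 9 i + \frac{-169 - 86}{30 - 86} = 9 i + \frac{1}{-56} \left(-255\right) = 9 i - - \frac{255}{56} = 9 i + \frac{255}{56} = \frac{255}{56} + 9 i$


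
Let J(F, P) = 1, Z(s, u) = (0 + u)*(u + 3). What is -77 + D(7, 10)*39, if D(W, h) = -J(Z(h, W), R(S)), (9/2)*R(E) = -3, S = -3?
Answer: -116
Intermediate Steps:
Z(s, u) = u*(3 + u)
R(E) = -2/3 (R(E) = (2/9)*(-3) = -2/3)
D(W, h) = -1 (D(W, h) = -1*1 = -1)
-77 + D(7, 10)*39 = -77 - 1*39 = -77 - 39 = -116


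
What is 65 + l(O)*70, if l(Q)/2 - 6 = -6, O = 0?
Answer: 65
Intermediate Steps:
l(Q) = 0 (l(Q) = 12 + 2*(-6) = 12 - 12 = 0)
65 + l(O)*70 = 65 + 0*70 = 65 + 0 = 65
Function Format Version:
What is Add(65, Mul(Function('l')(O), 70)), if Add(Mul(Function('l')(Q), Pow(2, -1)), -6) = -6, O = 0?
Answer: 65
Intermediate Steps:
Function('l')(Q) = 0 (Function('l')(Q) = Add(12, Mul(2, -6)) = Add(12, -12) = 0)
Add(65, Mul(Function('l')(O), 70)) = Add(65, Mul(0, 70)) = Add(65, 0) = 65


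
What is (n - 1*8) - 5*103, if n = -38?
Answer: -561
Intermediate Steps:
(n - 1*8) - 5*103 = (-38 - 1*8) - 5*103 = (-38 - 8) - 515 = -46 - 515 = -561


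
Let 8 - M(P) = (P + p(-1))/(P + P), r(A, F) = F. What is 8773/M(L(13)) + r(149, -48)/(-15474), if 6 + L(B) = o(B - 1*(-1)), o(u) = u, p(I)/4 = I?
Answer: 2919436/2579 ≈ 1132.0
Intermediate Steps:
p(I) = 4*I
L(B) = -5 + B (L(B) = -6 + (B - 1*(-1)) = -6 + (B + 1) = -6 + (1 + B) = -5 + B)
M(P) = 8 - (-4 + P)/(2*P) (M(P) = 8 - (P + 4*(-1))/(P + P) = 8 - (P - 4)/(2*P) = 8 - (-4 + P)*1/(2*P) = 8 - (-4 + P)/(2*P))
8773/M(L(13)) + r(149, -48)/(-15474) = 8773/(15/2 + 2/(-5 + 13)) - 48/(-15474) = 8773/(15/2 + 2/8) - 48*(-1/15474) = 8773/(15/2 + 2*(⅛)) + 8/2579 = 8773/(15/2 + ¼) + 8/2579 = 8773/(31/4) + 8/2579 = 8773*(4/31) + 8/2579 = 1132 + 8/2579 = 2919436/2579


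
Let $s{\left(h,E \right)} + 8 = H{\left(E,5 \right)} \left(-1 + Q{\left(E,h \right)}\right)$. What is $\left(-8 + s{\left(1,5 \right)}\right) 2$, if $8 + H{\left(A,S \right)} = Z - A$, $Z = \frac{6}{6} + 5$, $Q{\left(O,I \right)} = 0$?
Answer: $-18$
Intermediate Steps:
$Z = 6$ ($Z = 6 \cdot \frac{1}{6} + 5 = 1 + 5 = 6$)
$H{\left(A,S \right)} = -2 - A$ ($H{\left(A,S \right)} = -8 - \left(-6 + A\right) = -2 - A$)
$s{\left(h,E \right)} = -6 + E$ ($s{\left(h,E \right)} = -8 + \left(-2 - E\right) \left(-1 + 0\right) = -8 + \left(-2 - E\right) \left(-1\right) = -8 + \left(2 + E\right) = -6 + E$)
$\left(-8 + s{\left(1,5 \right)}\right) 2 = \left(-8 + \left(-6 + 5\right)\right) 2 = \left(-8 - 1\right) 2 = \left(-9\right) 2 = -18$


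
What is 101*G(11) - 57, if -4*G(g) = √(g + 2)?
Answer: -57 - 101*√13/4 ≈ -148.04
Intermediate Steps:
G(g) = -√(2 + g)/4 (G(g) = -√(g + 2)/4 = -√(2 + g)/4)
101*G(11) - 57 = 101*(-√(2 + 11)/4) - 57 = 101*(-√13/4) - 57 = -101*√13/4 - 57 = -57 - 101*√13/4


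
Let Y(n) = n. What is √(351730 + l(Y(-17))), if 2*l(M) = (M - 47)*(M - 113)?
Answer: √355890 ≈ 596.57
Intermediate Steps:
l(M) = (-113 + M)*(-47 + M)/2 (l(M) = ((M - 47)*(M - 113))/2 = ((-47 + M)*(-113 + M))/2 = ((-113 + M)*(-47 + M))/2 = (-113 + M)*(-47 + M)/2)
√(351730 + l(Y(-17))) = √(351730 + (5311/2 + (½)*(-17)² - 80*(-17))) = √(351730 + (5311/2 + (½)*289 + 1360)) = √(351730 + (5311/2 + 289/2 + 1360)) = √(351730 + 4160) = √355890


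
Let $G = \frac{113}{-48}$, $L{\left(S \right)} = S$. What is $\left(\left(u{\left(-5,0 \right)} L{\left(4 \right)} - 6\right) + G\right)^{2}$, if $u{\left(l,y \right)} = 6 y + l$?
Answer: $\frac{1852321}{2304} \approx 803.96$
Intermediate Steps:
$u{\left(l,y \right)} = l + 6 y$
$G = - \frac{113}{48}$ ($G = 113 \left(- \frac{1}{48}\right) = - \frac{113}{48} \approx -2.3542$)
$\left(\left(u{\left(-5,0 \right)} L{\left(4 \right)} - 6\right) + G\right)^{2} = \left(\left(\left(-5 + 6 \cdot 0\right) 4 - 6\right) - \frac{113}{48}\right)^{2} = \left(\left(\left(-5 + 0\right) 4 - 6\right) - \frac{113}{48}\right)^{2} = \left(\left(\left(-5\right) 4 - 6\right) - \frac{113}{48}\right)^{2} = \left(\left(-20 - 6\right) - \frac{113}{48}\right)^{2} = \left(-26 - \frac{113}{48}\right)^{2} = \left(- \frac{1361}{48}\right)^{2} = \frac{1852321}{2304}$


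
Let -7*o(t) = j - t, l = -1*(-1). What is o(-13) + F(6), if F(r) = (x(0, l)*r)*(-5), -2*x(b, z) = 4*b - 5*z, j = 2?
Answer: -540/7 ≈ -77.143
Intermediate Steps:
l = 1
o(t) = -2/7 + t/7 (o(t) = -(2 - t)/7 = -2/7 + t/7)
x(b, z) = -2*b + 5*z/2 (x(b, z) = -(4*b - 5*z)/2 = -(-5*z + 4*b)/2 = -2*b + 5*z/2)
F(r) = -25*r/2 (F(r) = ((-2*0 + (5/2)*1)*r)*(-5) = ((0 + 5/2)*r)*(-5) = (5*r/2)*(-5) = -25*r/2)
o(-13) + F(6) = (-2/7 + (⅐)*(-13)) - 25/2*6 = (-2/7 - 13/7) - 75 = -15/7 - 75 = -540/7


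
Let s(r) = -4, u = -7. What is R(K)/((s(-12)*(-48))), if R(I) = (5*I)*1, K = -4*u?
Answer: 35/48 ≈ 0.72917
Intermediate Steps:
K = 28 (K = -4*(-7) = 28)
R(I) = 5*I
R(K)/((s(-12)*(-48))) = (5*28)/((-4*(-48))) = 140/192 = 140*(1/192) = 35/48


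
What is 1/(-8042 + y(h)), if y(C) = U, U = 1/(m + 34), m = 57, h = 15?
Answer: -91/731821 ≈ -0.00012435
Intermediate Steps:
U = 1/91 (U = 1/(57 + 34) = 1/91 ≈ 0.010989)
y(C) = 1/91
1/(-8042 + y(h)) = 1/(-8042 + 1/91) = 1/(-731821/91) = -91/731821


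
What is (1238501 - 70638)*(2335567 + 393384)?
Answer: 3187040901713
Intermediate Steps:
(1238501 - 70638)*(2335567 + 393384) = 1167863*2728951 = 3187040901713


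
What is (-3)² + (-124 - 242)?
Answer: -357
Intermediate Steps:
(-3)² + (-124 - 242) = 9 - 366 = -357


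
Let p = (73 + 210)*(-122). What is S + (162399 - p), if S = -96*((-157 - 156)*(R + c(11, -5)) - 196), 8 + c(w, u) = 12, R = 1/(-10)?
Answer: 1664641/5 ≈ 3.3293e+5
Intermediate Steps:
R = -⅒ ≈ -0.10000
c(w, u) = 4 (c(w, u) = -8 + 12 = 4)
p = -34526 (p = 283*(-122) = -34526)
S = 680016/5 (S = -96*((-157 - 156)*(-⅒ + 4) - 196) = -96*(-313*39/10 - 196) = -96*(-12207/10 - 196) = -96*(-14167/10) = 680016/5 ≈ 1.3600e+5)
S + (162399 - p) = 680016/5 + (162399 - 1*(-34526)) = 680016/5 + (162399 + 34526) = 680016/5 + 196925 = 1664641/5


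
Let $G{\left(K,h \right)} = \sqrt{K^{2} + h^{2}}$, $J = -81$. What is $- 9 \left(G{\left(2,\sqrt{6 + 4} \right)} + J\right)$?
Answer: $729 - 9 \sqrt{14} \approx 695.33$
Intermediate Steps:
$- 9 \left(G{\left(2,\sqrt{6 + 4} \right)} + J\right) = - 9 \left(\sqrt{2^{2} + \left(\sqrt{6 + 4}\right)^{2}} - 81\right) = - 9 \left(\sqrt{4 + \left(\sqrt{10}\right)^{2}} - 81\right) = - 9 \left(\sqrt{4 + 10} - 81\right) = - 9 \left(\sqrt{14} - 81\right) = - 9 \left(-81 + \sqrt{14}\right) = 729 - 9 \sqrt{14}$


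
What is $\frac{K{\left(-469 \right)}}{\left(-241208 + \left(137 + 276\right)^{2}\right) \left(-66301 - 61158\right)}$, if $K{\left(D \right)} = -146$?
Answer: $- \frac{146}{9003576301} \approx -1.6216 \cdot 10^{-8}$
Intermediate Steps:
$\frac{K{\left(-469 \right)}}{\left(-241208 + \left(137 + 276\right)^{2}\right) \left(-66301 - 61158\right)} = - \frac{146}{\left(-241208 + \left(137 + 276\right)^{2}\right) \left(-66301 - 61158\right)} = - \frac{146}{\left(-241208 + 413^{2}\right) \left(-127459\right)} = - \frac{146}{\left(-241208 + 170569\right) \left(-127459\right)} = - \frac{146}{\left(-70639\right) \left(-127459\right)} = - \frac{146}{9003576301}$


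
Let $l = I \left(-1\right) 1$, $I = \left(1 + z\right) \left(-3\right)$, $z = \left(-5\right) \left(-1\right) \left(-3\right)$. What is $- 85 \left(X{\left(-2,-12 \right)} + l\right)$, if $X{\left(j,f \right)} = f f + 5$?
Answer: $-9095$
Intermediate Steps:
$z = -15$ ($z = 5 \left(-3\right) = -15$)
$I = 42$ ($I = \left(1 - 15\right) \left(-3\right) = \left(-14\right) \left(-3\right) = 42$)
$X{\left(j,f \right)} = 5 + f^{2}$ ($X{\left(j,f \right)} = f^{2} + 5 = 5 + f^{2}$)
$l = -42$ ($l = 42 \left(-1\right) 1 = \left(-42\right) 1 = -42$)
$- 85 \left(X{\left(-2,-12 \right)} + l\right) = - 85 \left(\left(5 + \left(-12\right)^{2}\right) - 42\right) = - 85 \left(\left(5 + 144\right) - 42\right) = - 85 \left(149 - 42\right) = \left(-85\right) 107 = -9095$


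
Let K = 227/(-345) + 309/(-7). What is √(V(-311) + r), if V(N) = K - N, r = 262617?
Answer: √1533193966290/2415 ≈ 512.72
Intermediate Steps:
K = -108194/2415 (K = 227*(-1/345) + 309*(-⅐) = -227/345 - 309/7 = -108194/2415 ≈ -44.801)
V(N) = -108194/2415 - N
√(V(-311) + r) = √((-108194/2415 - 1*(-311)) + 262617) = √((-108194/2415 + 311) + 262617) = √(642871/2415 + 262617) = √(634862926/2415) = √1533193966290/2415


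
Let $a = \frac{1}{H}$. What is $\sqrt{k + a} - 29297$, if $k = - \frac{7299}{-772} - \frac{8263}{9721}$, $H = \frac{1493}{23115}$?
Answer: $-29297 + \frac{\sqrt{755956820472638288891}}{5602192858} \approx -29292.0$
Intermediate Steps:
$H = \frac{1493}{23115}$ ($H = 1493 \cdot \frac{1}{23115} = \frac{1493}{23115} \approx 0.06459$)
$k = \frac{64574543}{7504612}$ ($k = \left(-7299\right) \left(- \frac{1}{772}\right) - \frac{8263}{9721} = \frac{7299}{772} - \frac{8263}{9721} = \frac{64574543}{7504612} \approx 8.6046$)
$a = \frac{23115}{1493}$ ($a = \frac{1}{\frac{1493}{23115}} = \frac{23115}{1493} \approx 15.482$)
$\sqrt{k + a} - 29297 = \sqrt{\frac{64574543}{7504612} + \frac{23115}{1493}} - 29297 = \sqrt{\frac{269878899079}{11204385716}} - 29297 = \frac{\sqrt{755956820472638288891}}{5602192858} - 29297 = -29297 + \frac{\sqrt{755956820472638288891}}{5602192858}$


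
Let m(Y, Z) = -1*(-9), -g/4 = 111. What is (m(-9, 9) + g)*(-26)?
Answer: 11310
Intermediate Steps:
g = -444 (g = -4*111 = -444)
m(Y, Z) = 9
(m(-9, 9) + g)*(-26) = (9 - 444)*(-26) = -435*(-26) = 11310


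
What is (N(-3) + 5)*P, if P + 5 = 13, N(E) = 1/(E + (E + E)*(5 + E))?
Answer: 592/15 ≈ 39.467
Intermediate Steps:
N(E) = 1/(E + 2*E*(5 + E)) (N(E) = 1/(E + (2*E)*(5 + E)) = 1/(E + 2*E*(5 + E)))
P = 8 (P = -5 + 13 = 8)
(N(-3) + 5)*P = (1/((-3)*(11 + 2*(-3))) + 5)*8 = (-1/(3*(11 - 6)) + 5)*8 = (-1/3/5 + 5)*8 = (-1/3*1/5 + 5)*8 = (-1/15 + 5)*8 = (74/15)*8 = 592/15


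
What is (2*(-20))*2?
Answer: -80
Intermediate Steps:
(2*(-20))*2 = -40*2 = -80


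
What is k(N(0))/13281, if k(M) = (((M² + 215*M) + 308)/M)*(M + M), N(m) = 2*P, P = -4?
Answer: -2696/13281 ≈ -0.20300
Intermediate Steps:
N(m) = -8 (N(m) = 2*(-4) = -8)
k(M) = 616 + 2*M² + 430*M (k(M) = ((308 + M² + 215*M)/M)*(2*M) = 616 + 2*M² + 430*M)
k(N(0))/13281 = (616 + 2*(-8)² + 430*(-8))/13281 = (616 + 2*64 - 3440)*(1/13281) = (616 + 128 - 3440)*(1/13281) = -2696*1/13281 = -2696/13281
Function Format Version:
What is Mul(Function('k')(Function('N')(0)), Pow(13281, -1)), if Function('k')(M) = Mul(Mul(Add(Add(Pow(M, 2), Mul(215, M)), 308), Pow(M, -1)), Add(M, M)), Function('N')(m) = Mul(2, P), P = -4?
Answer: Rational(-2696, 13281) ≈ -0.20300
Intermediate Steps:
Function('N')(m) = -8 (Function('N')(m) = Mul(2, -4) = -8)
Function('k')(M) = Add(616, Mul(2, Pow(M, 2)), Mul(430, M)) (Function('k')(M) = Mul(Mul(Add(308, Pow(M, 2), Mul(215, M)), Pow(M, -1)), Mul(2, M)) = Mul(Mul(Pow(M, -1), Add(308, Pow(M, 2), Mul(215, M))), Mul(2, M)) = Add(616, Mul(2, Pow(M, 2)), Mul(430, M)))
Mul(Function('k')(Function('N')(0)), Pow(13281, -1)) = Mul(Add(616, Mul(2, Pow(-8, 2)), Mul(430, -8)), Pow(13281, -1)) = Mul(Add(616, Mul(2, 64), -3440), Rational(1, 13281)) = Mul(Add(616, 128, -3440), Rational(1, 13281)) = Mul(-2696, Rational(1, 13281)) = Rational(-2696, 13281)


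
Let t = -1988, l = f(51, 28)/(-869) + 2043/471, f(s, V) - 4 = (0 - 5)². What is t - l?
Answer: -271816040/136433 ≈ -1992.3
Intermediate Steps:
f(s, V) = 29 (f(s, V) = 4 + (0 - 5)² = 4 + (-5)² = 4 + 25 = 29)
l = 587236/136433 (l = 29/(-869) + 2043/471 = 29*(-1/869) + 2043*(1/471) = -29/869 + 681/157 = 587236/136433 ≈ 4.3042)
t - l = -1988 - 1*587236/136433 = -1988 - 587236/136433 = -271816040/136433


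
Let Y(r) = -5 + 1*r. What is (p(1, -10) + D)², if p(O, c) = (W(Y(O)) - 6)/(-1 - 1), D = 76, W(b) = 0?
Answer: 6241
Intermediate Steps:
Y(r) = -5 + r
p(O, c) = 3 (p(O, c) = (0 - 6)/(-1 - 1) = -6/(-2) = -6*(-½) = 3)
(p(1, -10) + D)² = (3 + 76)² = 79² = 6241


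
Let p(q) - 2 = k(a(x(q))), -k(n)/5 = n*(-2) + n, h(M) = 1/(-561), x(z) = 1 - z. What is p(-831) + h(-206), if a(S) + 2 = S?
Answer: 2329271/561 ≈ 4152.0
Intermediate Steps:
a(S) = -2 + S
h(M) = -1/561
k(n) = 5*n (k(n) = -5*(n*(-2) + n) = -5*(-2*n + n) = -(-5)*n = 5*n)
p(q) = -3 - 5*q (p(q) = 2 + 5*(-2 + (1 - q)) = 2 + 5*(-1 - q) = 2 + (-5 - 5*q) = -3 - 5*q)
p(-831) + h(-206) = (-3 - 5*(-831)) - 1/561 = (-3 + 4155) - 1/561 = 4152 - 1/561 = 2329271/561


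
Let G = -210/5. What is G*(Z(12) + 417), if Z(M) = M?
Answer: -18018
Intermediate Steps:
G = -42 (G = -210*⅕ = -42)
G*(Z(12) + 417) = -42*(12 + 417) = -42*429 = -18018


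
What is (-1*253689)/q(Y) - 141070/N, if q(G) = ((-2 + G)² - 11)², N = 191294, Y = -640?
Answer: -11981811444265598/16247565015584623 ≈ -0.73745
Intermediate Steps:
q(G) = (-11 + (-2 + G)²)²
(-1*253689)/q(Y) - 141070/N = (-1*253689)/((-11 + (-2 - 640)²)²) - 141070/191294 = -253689/(-11 + (-642)²)² - 141070*1/191294 = -253689/(-11 + 412164)² - 70535/95647 = -253689/(412153²) - 70535/95647 = -253689/169870095409 - 70535/95647 = -11981811444265598/16247565015584623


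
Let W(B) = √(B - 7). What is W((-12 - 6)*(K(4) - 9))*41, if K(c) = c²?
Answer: 41*I*√133 ≈ 472.83*I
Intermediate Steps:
W(B) = √(-7 + B)
W((-12 - 6)*(K(4) - 9))*41 = √(-7 + (-12 - 6)*(4² - 9))*41 = √(-7 - 18*(16 - 9))*41 = √(-7 - 18*7)*41 = √(-7 - 126)*41 = √(-133)*41 = (I*√133)*41 = 41*I*√133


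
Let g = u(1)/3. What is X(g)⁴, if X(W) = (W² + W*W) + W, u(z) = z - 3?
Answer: 16/6561 ≈ 0.0024387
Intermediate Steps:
u(z) = -3 + z
g = -⅔ (g = (-3 + 1)/3 = -2*⅓ = -⅔ ≈ -0.66667)
X(W) = W + 2*W² (X(W) = (W² + W²) + W = 2*W² + W = W + 2*W²)
X(g)⁴ = (-2*(1 + 2*(-⅔))/3)⁴ = (-2*(1 - 4/3)/3)⁴ = (-⅔*(-⅓))⁴ = (2/9)⁴ = 16/6561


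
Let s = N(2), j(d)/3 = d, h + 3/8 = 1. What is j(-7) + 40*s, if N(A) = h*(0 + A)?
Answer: 29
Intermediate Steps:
h = 5/8 (h = -3/8 + 1 = 5/8 ≈ 0.62500)
j(d) = 3*d
N(A) = 5*A/8 (N(A) = 5*(0 + A)/8 = 5*A/8)
s = 5/4 (s = (5/8)*2 = 5/4 ≈ 1.2500)
j(-7) + 40*s = 3*(-7) + 40*(5/4) = -21 + 50 = 29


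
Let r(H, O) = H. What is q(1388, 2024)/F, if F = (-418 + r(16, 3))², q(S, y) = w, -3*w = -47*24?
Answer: 94/40401 ≈ 0.0023267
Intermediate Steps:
w = 376 (w = -(-47)*24/3 = -⅓*(-1128) = 376)
q(S, y) = 376
F = 161604 (F = (-418 + 16)² = (-402)² = 161604)
q(1388, 2024)/F = 376/161604 = 376*(1/161604) = 94/40401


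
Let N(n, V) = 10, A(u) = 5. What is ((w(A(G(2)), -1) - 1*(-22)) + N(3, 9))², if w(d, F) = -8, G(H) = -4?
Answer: 576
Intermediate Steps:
((w(A(G(2)), -1) - 1*(-22)) + N(3, 9))² = ((-8 - 1*(-22)) + 10)² = ((-8 + 22) + 10)² = (14 + 10)² = 24² = 576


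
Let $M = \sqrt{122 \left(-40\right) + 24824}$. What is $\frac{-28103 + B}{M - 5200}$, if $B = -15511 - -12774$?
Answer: $\frac{20046000}{3377507} + \frac{23130 \sqrt{554}}{3377507} \approx 6.0963$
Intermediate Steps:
$M = 6 \sqrt{554}$ ($M = \sqrt{-4880 + 24824} = \sqrt{19944} = 6 \sqrt{554} \approx 141.22$)
$B = -2737$ ($B = -15511 + 12774 = -2737$)
$\frac{-28103 + B}{M - 5200} = \frac{-28103 - 2737}{6 \sqrt{554} - 5200} = - \frac{30840}{-5200 + 6 \sqrt{554}}$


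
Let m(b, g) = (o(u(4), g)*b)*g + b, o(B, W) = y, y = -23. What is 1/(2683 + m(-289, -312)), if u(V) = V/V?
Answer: -1/2071470 ≈ -4.8275e-7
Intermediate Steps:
u(V) = 1
o(B, W) = -23
m(b, g) = b - 23*b*g (m(b, g) = (-23*b)*g + b = -23*b*g + b = b - 23*b*g)
1/(2683 + m(-289, -312)) = 1/(2683 - 289*(1 - 23*(-312))) = 1/(2683 - 289*(1 + 7176)) = 1/(2683 - 289*7177) = 1/(2683 - 2074153) = 1/(-2071470) = -1/2071470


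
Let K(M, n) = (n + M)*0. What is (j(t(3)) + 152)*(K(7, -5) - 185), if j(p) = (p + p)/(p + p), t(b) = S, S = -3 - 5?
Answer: -28305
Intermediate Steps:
S = -8
t(b) = -8
K(M, n) = 0 (K(M, n) = (M + n)*0 = 0)
j(p) = 1 (j(p) = (2*p)/((2*p)) = (2*p)*(1/(2*p)) = 1)
(j(t(3)) + 152)*(K(7, -5) - 185) = (1 + 152)*(0 - 185) = 153*(-185) = -28305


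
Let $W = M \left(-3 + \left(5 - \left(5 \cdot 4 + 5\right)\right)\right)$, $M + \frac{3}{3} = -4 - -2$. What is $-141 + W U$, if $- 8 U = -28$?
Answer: $\frac{201}{2} \approx 100.5$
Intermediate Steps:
$U = \frac{7}{2}$ ($U = \left(- \frac{1}{8}\right) \left(-28\right) = \frac{7}{2} \approx 3.5$)
$M = -3$ ($M = -1 - 2 = -3$)
$W = 69$ ($W = - 3 \left(-3 + \left(5 - \left(5 \cdot 4 + 5\right)\right)\right) = - 3 \left(-3 + \left(5 - \left(20 + 5\right)\right)\right) = - 3 \left(-3 + \left(5 - 25\right)\right) = - 3 \left(-3 - 20\right) = \left(-3\right) \left(-23\right) = 69$)
$-141 + W U = -141 + 69 \cdot \frac{7}{2} = -141 + \frac{483}{2} = \frac{201}{2}$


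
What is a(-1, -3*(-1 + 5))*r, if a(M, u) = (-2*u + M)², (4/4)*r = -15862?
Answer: -8390998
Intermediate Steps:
r = -15862
a(M, u) = (M - 2*u)²
a(-1, -3*(-1 + 5))*r = (-1 - (-6)*(-1 + 5))²*(-15862) = (-1 - (-6)*4)²*(-15862) = (-1 - 2*(-12))²*(-15862) = (-1 + 24)²*(-15862) = 23²*(-15862) = 529*(-15862) = -8390998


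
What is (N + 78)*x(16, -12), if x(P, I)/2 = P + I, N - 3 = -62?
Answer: 152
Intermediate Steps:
N = -59 (N = 3 - 62 = -59)
x(P, I) = 2*I + 2*P (x(P, I) = 2*(P + I) = 2*(I + P) = 2*I + 2*P)
(N + 78)*x(16, -12) = (-59 + 78)*(2*(-12) + 2*16) = 19*(-24 + 32) = 19*8 = 152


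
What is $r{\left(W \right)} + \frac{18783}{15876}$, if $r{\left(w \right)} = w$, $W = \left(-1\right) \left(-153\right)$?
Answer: $\frac{271979}{1764} \approx 154.18$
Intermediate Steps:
$W = 153$
$r{\left(W \right)} + \frac{18783}{15876} = 153 + \frac{18783}{15876} = 153 + 18783 \cdot \frac{1}{15876} = 153 + \frac{2087}{1764} = \frac{271979}{1764}$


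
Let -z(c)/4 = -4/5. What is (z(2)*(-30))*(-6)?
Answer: 576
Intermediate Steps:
z(c) = 16/5 (z(c) = -(-16)/5 = -4*(-⅘) = 16/5)
(z(2)*(-30))*(-6) = ((16/5)*(-30))*(-6) = -96*(-6) = 576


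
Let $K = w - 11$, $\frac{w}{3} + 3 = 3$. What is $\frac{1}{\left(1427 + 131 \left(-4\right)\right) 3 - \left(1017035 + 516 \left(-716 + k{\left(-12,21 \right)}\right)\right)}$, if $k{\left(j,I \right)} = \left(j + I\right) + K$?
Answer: $- \frac{1}{643838} \approx -1.5532 \cdot 10^{-6}$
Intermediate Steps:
$w = 0$ ($w = -9 + 3 \cdot 3 = -9 + 9 = 0$)
$K = -11$ ($K = 0 - 11 = -11$)
$k{\left(j,I \right)} = -11 + I + j$ ($k{\left(j,I \right)} = \left(j + I\right) - 11 = \left(I + j\right) - 11 = -11 + I + j$)
$\frac{1}{\left(1427 + 131 \left(-4\right)\right) 3 - \left(1017035 + 516 \left(-716 + k{\left(-12,21 \right)}\right)\right)} = \frac{1}{\left(1427 + 131 \left(-4\right)\right) 3 - \left(1017035 + 516 \left(-716 - 2\right)\right)} = \frac{1}{\left(1427 - 524\right) 3 - \left(1017035 + 516 \left(-716 - 2\right)\right)} = \frac{1}{903 \cdot 3 - 646547} = \frac{1}{2709 + \left(-1017035 + 370488\right)} = \frac{1}{2709 - 646547} = \frac{1}{-643838} = - \frac{1}{643838}$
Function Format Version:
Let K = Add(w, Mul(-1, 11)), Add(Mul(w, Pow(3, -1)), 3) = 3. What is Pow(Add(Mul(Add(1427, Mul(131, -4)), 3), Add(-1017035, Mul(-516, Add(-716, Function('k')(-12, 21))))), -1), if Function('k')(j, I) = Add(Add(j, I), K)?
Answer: Rational(-1, 643838) ≈ -1.5532e-6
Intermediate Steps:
w = 0 (w = Add(-9, Mul(3, 3)) = Add(-9, 9) = 0)
K = -11 (K = Add(0, Mul(-1, 11)) = Add(0, -11) = -11)
Function('k')(j, I) = Add(-11, I, j) (Function('k')(j, I) = Add(Add(j, I), -11) = Add(Add(I, j), -11) = Add(-11, I, j))
Pow(Add(Mul(Add(1427, Mul(131, -4)), 3), Add(-1017035, Mul(-516, Add(-716, Function('k')(-12, 21))))), -1) = Pow(Add(Mul(Add(1427, Mul(131, -4)), 3), Add(-1017035, Mul(-516, Add(-716, Add(-11, 21, -12))))), -1) = Pow(Add(Mul(Add(1427, -524), 3), Add(-1017035, Mul(-516, Add(-716, -2)))), -1) = Pow(Add(Mul(903, 3), Add(-1017035, Mul(-516, -718))), -1) = Pow(Add(2709, Add(-1017035, 370488)), -1) = Pow(Add(2709, -646547), -1) = Pow(-643838, -1) = Rational(-1, 643838)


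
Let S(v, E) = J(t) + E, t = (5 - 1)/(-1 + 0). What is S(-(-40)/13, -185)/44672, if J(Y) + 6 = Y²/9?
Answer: -1703/402048 ≈ -0.0042358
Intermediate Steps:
t = -4 (t = 4/(-1) = 4*(-1) = -4)
J(Y) = -6 + Y²/9
S(v, E) = -38/9 + E (S(v, E) = (-6 + (⅑)*(-4)²) + E = (-6 + (⅑)*16) + E = (-6 + 16/9) + E = -38/9 + E)
S(-(-40)/13, -185)/44672 = (-38/9 - 185)/44672 = -1703/9*1/44672 = -1703/402048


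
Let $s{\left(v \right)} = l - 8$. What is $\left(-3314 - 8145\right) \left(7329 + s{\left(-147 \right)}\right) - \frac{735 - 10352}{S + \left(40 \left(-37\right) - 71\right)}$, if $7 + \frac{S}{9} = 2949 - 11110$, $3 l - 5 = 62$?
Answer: $- \frac{6316345536787}{75063} \approx -8.4147 \cdot 10^{7}$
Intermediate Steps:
$l = \frac{67}{3}$ ($l = \frac{5}{3} + \frac{1}{3} \cdot 62 = \frac{5}{3} + \frac{62}{3} = \frac{67}{3} \approx 22.333$)
$s{\left(v \right)} = \frac{43}{3}$ ($s{\left(v \right)} = \frac{67}{3} - 8 = \frac{43}{3}$)
$S = -73512$ ($S = -63 + 9 \left(2949 - 11110\right) = -63 + 9 \left(-8161\right) = -63 - 73449 = -73512$)
$\left(-3314 - 8145\right) \left(7329 + s{\left(-147 \right)}\right) - \frac{735 - 10352}{S + \left(40 \left(-37\right) - 71\right)} = \left(-3314 - 8145\right) \left(7329 + \frac{43}{3}\right) - \frac{735 - 10352}{-73512 + \left(40 \left(-37\right) - 71\right)} = \left(-11459\right) \frac{22030}{3} - - \frac{9617}{-73512 - 1551} = - \frac{252441770}{3} - - \frac{9617}{-73512 - 1551} = - \frac{252441770}{3} - - \frac{9617}{-75063} = - \frac{252441770}{3} - \left(-9617\right) \left(- \frac{1}{75063}\right) = - \frac{252441770}{3} - \frac{9617}{75063} = - \frac{6316345536787}{75063}$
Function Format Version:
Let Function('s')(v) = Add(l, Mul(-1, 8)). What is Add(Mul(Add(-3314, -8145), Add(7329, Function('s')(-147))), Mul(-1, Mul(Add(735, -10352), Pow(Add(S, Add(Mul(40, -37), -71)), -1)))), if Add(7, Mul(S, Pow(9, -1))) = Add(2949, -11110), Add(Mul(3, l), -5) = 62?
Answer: Rational(-6316345536787, 75063) ≈ -8.4147e+7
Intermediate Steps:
l = Rational(67, 3) (l = Add(Rational(5, 3), Mul(Rational(1, 3), 62)) = Add(Rational(5, 3), Rational(62, 3)) = Rational(67, 3) ≈ 22.333)
Function('s')(v) = Rational(43, 3) (Function('s')(v) = Add(Rational(67, 3), Mul(-1, 8)) = Add(Rational(67, 3), -8) = Rational(43, 3))
S = -73512 (S = Add(-63, Mul(9, Add(2949, -11110))) = Add(-63, Mul(9, -8161)) = Add(-63, -73449) = -73512)
Add(Mul(Add(-3314, -8145), Add(7329, Function('s')(-147))), Mul(-1, Mul(Add(735, -10352), Pow(Add(S, Add(Mul(40, -37), -71)), -1)))) = Add(Mul(Add(-3314, -8145), Add(7329, Rational(43, 3))), Mul(-1, Mul(Add(735, -10352), Pow(Add(-73512, Add(Mul(40, -37), -71)), -1)))) = Add(Mul(-11459, Rational(22030, 3)), Mul(-1, Mul(-9617, Pow(Add(-73512, Add(-1480, -71)), -1)))) = Add(Rational(-252441770, 3), Mul(-1, Mul(-9617, Pow(Add(-73512, -1551), -1)))) = Add(Rational(-252441770, 3), Mul(-1, Mul(-9617, Pow(-75063, -1)))) = Add(Rational(-252441770, 3), Mul(-1, Mul(-9617, Rational(-1, 75063)))) = Add(Rational(-252441770, 3), Mul(-1, Rational(9617, 75063))) = Add(Rational(-252441770, 3), Rational(-9617, 75063)) = Rational(-6316345536787, 75063)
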